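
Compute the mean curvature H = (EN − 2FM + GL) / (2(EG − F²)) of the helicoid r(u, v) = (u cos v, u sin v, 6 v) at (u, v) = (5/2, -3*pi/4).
H = 0

With E = 1, F = 0, G = u^2 + 36, L = 0, M = -6/sqrt(u^2 + 36), N = 0, assemble
  H = (EN − 2FM + GL) / (2(EG − F²)) = 0.
At (u, v) = (5/2, -3*pi/4): H = 0.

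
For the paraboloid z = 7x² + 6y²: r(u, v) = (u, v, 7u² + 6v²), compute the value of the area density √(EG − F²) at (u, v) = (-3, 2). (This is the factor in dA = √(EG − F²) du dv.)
√(EG − F²)|_{(-3, 2)} = sqrt(2341)

E = 196*u^2 + 1, F = 168*u*v, G = 144*v^2 + 1, so EG − F² = 196*u^2 + 144*v^2 + 1. Taking the positive square root: √(EG − F²) = sqrt(196*u^2 + 144*v^2 + 1). At (u, v) = (-3, 2): sqrt(2341).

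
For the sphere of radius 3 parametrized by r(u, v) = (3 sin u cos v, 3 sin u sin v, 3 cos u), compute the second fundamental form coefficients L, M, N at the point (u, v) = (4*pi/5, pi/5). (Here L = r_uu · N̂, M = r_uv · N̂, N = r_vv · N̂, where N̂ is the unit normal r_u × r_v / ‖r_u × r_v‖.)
L = -3;  M = 0;  N = -15/8 + 3*sqrt(5)/8

Compute the unit normal N̂(u, v) = (sin(u)^2*cos(v)/Abs(sin(u)), sin(u)^2*sin(v)/Abs(sin(u)), sin(2*u)/(2*Abs(sin(u)))), and the second partials r_uu, r_uv, r_vv. Take dot products:
  L(u, v) = r_uu · N̂ = -3*sin(u)/Abs(sin(u)),
  M(u, v) = r_uv · N̂ = 0,
  N(u, v) = r_vv · N̂ = -3*sin(u)^3/Abs(sin(u)).
Evaluating at (u, v) = (4*pi/5, pi/5):
  L = -3, M = 0, N = -15/8 + 3*sqrt(5)/8.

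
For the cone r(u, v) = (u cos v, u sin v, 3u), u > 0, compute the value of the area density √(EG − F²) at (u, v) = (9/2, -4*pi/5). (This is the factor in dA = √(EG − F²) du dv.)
√(EG − F²)|_{(9/2, -4*pi/5)} = 9*sqrt(10)/2

E = 10, F = 0, G = u^2, so EG − F² = 10*u^2. Taking the positive square root: √(EG − F²) = sqrt(10)*Abs(u). At (u, v) = (9/2, -4*pi/5): 9*sqrt(10)/2.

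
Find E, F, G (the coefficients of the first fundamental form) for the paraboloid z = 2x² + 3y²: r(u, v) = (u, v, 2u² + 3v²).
E = 16*u^2 + 1;  F = 24*u*v;  G = 36*v^2 + 1

Compute partials: r_u = (1, 0, 4*u), r_v = (0, 1, 6*v). Then
  E = r_u · r_u = 16*u^2 + 1,
  F = r_u · r_v = 24*u*v,
  G = r_v · r_v = 36*v^2 + 1.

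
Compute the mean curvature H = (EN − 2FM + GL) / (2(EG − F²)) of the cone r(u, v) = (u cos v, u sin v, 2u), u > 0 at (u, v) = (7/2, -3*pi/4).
H = 2*sqrt(5)/35

With E = 5, F = 0, G = u^2, L = 0, M = 0, N = 2*sqrt(5)*u^2/(5*Abs(u)), assemble
  H = (EN − 2FM + GL) / (2(EG − F²)) = sqrt(5)/(5*Abs(u)).
At (u, v) = (7/2, -3*pi/4): H = 2*sqrt(5)/35.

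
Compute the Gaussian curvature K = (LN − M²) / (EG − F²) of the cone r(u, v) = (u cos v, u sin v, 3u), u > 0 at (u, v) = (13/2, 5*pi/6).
K = 0

Coefficients of the first fundamental form: E = 10, F = 0, G = u^2.
Coefficients of the second fundamental form: L = 0, M = 0, N = 3*sqrt(10)*u^2/(10*Abs(u)).
Assemble K = (LN − M²)/(EG − F²) = 0. At (u, v) = (13/2, 5*pi/6): K = 0.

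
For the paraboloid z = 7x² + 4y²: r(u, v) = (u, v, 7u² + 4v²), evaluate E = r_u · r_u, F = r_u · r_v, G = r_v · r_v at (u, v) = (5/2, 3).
E = 1226;  F = 840;  G = 577

Partials: r_u = (1, 0, 14*u), r_v = (0, 1, 8*v). As functions of (u, v):
  E = r_u · r_u = 196*u^2 + 1,
  F = r_u · r_v = 112*u*v,
  G = r_v · r_v = 64*v^2 + 1.
Evaluating at (u, v) = (5/2, 3): E = 1226, F = 840, G = 577.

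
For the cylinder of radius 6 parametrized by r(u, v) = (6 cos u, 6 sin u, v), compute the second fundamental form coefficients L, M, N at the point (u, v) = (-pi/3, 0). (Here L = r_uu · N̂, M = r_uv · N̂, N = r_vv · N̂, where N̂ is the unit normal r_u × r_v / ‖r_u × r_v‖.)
L = -6;  M = 0;  N = 0

Compute the unit normal N̂(u, v) = (cos(u), sin(u), 0), and the second partials r_uu, r_uv, r_vv. Take dot products:
  L(u, v) = r_uu · N̂ = -6,
  M(u, v) = r_uv · N̂ = 0,
  N(u, v) = r_vv · N̂ = 0.
Evaluating at (u, v) = (-pi/3, 0):
  L = -6, M = 0, N = 0.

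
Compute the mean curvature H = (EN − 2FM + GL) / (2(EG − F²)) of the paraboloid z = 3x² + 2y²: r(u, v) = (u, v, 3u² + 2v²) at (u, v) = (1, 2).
H = 269*sqrt(101)/10201

With E = 36*u^2 + 1, F = 24*u*v, G = 16*v^2 + 1, L = 6/sqrt(36*u^2 + 16*v^2 + 1), M = 0, N = 4/sqrt(36*u^2 + 16*v^2 + 1), assemble
  H = (EN − 2FM + GL) / (2(EG − F²)) = (72*u^2 + 48*v^2 + 5)/(36*u^2 + 16*v^2 + 1)^(3/2).
At (u, v) = (1, 2): H = 269*sqrt(101)/10201.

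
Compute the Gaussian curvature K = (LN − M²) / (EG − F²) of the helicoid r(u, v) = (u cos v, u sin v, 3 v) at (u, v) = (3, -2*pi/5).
K = -1/36

Coefficients of the first fundamental form: E = 1, F = 0, G = u^2 + 9.
Coefficients of the second fundamental form: L = 0, M = -3/sqrt(u^2 + 9), N = 0.
Assemble K = (LN − M²)/(EG − F²) = -9/(u^2 + 9)^2. At (u, v) = (3, -2*pi/5): K = -1/36.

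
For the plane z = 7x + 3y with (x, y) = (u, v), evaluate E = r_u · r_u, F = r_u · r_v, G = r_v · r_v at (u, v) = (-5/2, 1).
E = 50;  F = 21;  G = 10

Partials: r_u = (1, 0, 7), r_v = (0, 1, 3). As functions of (u, v):
  E = r_u · r_u = 50,
  F = r_u · r_v = 21,
  G = r_v · r_v = 10.
Evaluating at (u, v) = (-5/2, 1): E = 50, F = 21, G = 10.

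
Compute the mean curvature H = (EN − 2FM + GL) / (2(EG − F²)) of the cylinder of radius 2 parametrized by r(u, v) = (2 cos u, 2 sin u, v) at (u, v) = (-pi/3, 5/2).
H = -1/4

With E = 4, F = 0, G = 1, L = -2, M = 0, N = 0, assemble
  H = (EN − 2FM + GL) / (2(EG − F²)) = -1/4.
At (u, v) = (-pi/3, 5/2): H = -1/4.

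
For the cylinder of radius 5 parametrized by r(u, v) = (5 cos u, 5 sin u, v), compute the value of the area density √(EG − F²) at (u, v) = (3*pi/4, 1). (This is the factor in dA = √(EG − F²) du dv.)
√(EG − F²)|_{(3*pi/4, 1)} = 5

E = 25, F = 0, G = 1, so EG − F² = 25. Taking the positive square root: √(EG − F²) = 5. At (u, v) = (3*pi/4, 1): 5.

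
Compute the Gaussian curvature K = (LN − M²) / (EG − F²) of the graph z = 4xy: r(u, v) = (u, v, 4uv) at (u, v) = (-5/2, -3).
K = -16/60025

Coefficients of the first fundamental form: E = 16*v^2 + 1, F = 16*u*v, G = 16*u^2 + 1.
Coefficients of the second fundamental form: L = 0, M = 4/sqrt(16*u^2 + 16*v^2 + 1), N = 0.
Assemble K = (LN − M²)/(EG − F²) = -16/(256*u^4 + 512*u^2*v^2 + 32*u^2 + 256*v^4 + 32*v^2 + 1). At (u, v) = (-5/2, -3): K = -16/60025.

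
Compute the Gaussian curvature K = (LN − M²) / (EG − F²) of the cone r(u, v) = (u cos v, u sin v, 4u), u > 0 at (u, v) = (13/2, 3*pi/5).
K = 0

Coefficients of the first fundamental form: E = 17, F = 0, G = u^2.
Coefficients of the second fundamental form: L = 0, M = 0, N = 4*sqrt(17)*u^2/(17*Abs(u)).
Assemble K = (LN − M²)/(EG − F²) = 0. At (u, v) = (13/2, 3*pi/5): K = 0.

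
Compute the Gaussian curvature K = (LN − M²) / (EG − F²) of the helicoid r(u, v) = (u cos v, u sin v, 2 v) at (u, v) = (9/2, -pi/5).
K = -64/9409

Coefficients of the first fundamental form: E = 1, F = 0, G = u^2 + 4.
Coefficients of the second fundamental form: L = 0, M = -2/sqrt(u^2 + 4), N = 0.
Assemble K = (LN − M²)/(EG − F²) = -4/(u^2 + 4)^2. At (u, v) = (9/2, -pi/5): K = -64/9409.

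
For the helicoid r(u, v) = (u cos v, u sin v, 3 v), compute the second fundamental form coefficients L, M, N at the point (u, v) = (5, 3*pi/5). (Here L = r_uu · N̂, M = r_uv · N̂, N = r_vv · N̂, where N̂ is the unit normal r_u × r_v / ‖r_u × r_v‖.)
L = 0;  M = -3*sqrt(34)/34;  N = 0

Compute the unit normal N̂(u, v) = (3*sin(v)/sqrt(u^2 + 9), -3*cos(v)/sqrt(u^2 + 9), u/sqrt(u^2 + 9)), and the second partials r_uu, r_uv, r_vv. Take dot products:
  L(u, v) = r_uu · N̂ = 0,
  M(u, v) = r_uv · N̂ = -3/sqrt(u^2 + 9),
  N(u, v) = r_vv · N̂ = 0.
Evaluating at (u, v) = (5, 3*pi/5):
  L = 0, M = -3*sqrt(34)/34, N = 0.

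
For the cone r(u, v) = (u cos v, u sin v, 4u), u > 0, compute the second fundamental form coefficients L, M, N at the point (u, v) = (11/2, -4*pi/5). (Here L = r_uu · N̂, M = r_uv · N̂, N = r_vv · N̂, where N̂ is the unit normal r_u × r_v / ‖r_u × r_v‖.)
L = 0;  M = 0;  N = 22*sqrt(17)/17

Compute the unit normal N̂(u, v) = (-4*sqrt(17)*u*cos(v)/(17*Abs(u)), -4*sqrt(17)*u*sin(v)/(17*Abs(u)), sqrt(17)*u/(17*Abs(u))), and the second partials r_uu, r_uv, r_vv. Take dot products:
  L(u, v) = r_uu · N̂ = 0,
  M(u, v) = r_uv · N̂ = 0,
  N(u, v) = r_vv · N̂ = 4*sqrt(17)*u^2/(17*Abs(u)).
Evaluating at (u, v) = (11/2, -4*pi/5):
  L = 0, M = 0, N = 22*sqrt(17)/17.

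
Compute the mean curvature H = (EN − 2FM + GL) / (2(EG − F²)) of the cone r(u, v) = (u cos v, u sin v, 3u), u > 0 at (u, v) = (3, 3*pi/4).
H = sqrt(10)/20

With E = 10, F = 0, G = u^2, L = 0, M = 0, N = 3*sqrt(10)*u^2/(10*Abs(u)), assemble
  H = (EN − 2FM + GL) / (2(EG − F²)) = 3*sqrt(10)/(20*Abs(u)).
At (u, v) = (3, 3*pi/4): H = sqrt(10)/20.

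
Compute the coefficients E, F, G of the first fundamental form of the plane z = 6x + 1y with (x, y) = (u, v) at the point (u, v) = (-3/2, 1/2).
E = 37;  F = 6;  G = 2

Partials: r_u = (1, 0, 6), r_v = (0, 1, 1). As functions of (u, v):
  E = r_u · r_u = 37,
  F = r_u · r_v = 6,
  G = r_v · r_v = 2.
Evaluating at (u, v) = (-3/2, 1/2): E = 37, F = 6, G = 2.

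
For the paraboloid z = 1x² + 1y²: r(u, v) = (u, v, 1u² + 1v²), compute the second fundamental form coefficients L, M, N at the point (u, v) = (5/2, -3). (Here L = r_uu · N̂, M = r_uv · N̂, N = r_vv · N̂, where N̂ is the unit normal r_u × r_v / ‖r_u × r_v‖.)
L = sqrt(62)/31;  M = 0;  N = sqrt(62)/31

Compute the unit normal N̂(u, v) = (-2*u/sqrt(4*u^2 + 4*v^2 + 1), -2*v/sqrt(4*u^2 + 4*v^2 + 1), 1/sqrt(4*u^2 + 4*v^2 + 1)), and the second partials r_uu, r_uv, r_vv. Take dot products:
  L(u, v) = r_uu · N̂ = 2/sqrt(4*u^2 + 4*v^2 + 1),
  M(u, v) = r_uv · N̂ = 0,
  N(u, v) = r_vv · N̂ = 2/sqrt(4*u^2 + 4*v^2 + 1).
Evaluating at (u, v) = (5/2, -3):
  L = sqrt(62)/31, M = 0, N = sqrt(62)/31.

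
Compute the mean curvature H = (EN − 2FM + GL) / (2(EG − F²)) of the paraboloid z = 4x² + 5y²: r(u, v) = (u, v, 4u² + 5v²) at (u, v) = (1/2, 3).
H = 527*sqrt(917)/120127

With E = 64*u^2 + 1, F = 80*u*v, G = 100*v^2 + 1, L = 8/sqrt(64*u^2 + 100*v^2 + 1), M = 0, N = 10/sqrt(64*u^2 + 100*v^2 + 1), assemble
  H = (EN − 2FM + GL) / (2(EG − F²)) = (320*u^2 + 400*v^2 + 9)/(64*u^2 + 100*v^2 + 1)^(3/2).
At (u, v) = (1/2, 3): H = 527*sqrt(917)/120127.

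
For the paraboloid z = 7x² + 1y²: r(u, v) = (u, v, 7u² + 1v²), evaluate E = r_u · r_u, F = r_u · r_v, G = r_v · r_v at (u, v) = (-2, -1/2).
E = 785;  F = 28;  G = 2

Partials: r_u = (1, 0, 14*u), r_v = (0, 1, 2*v). As functions of (u, v):
  E = r_u · r_u = 196*u^2 + 1,
  F = r_u · r_v = 28*u*v,
  G = r_v · r_v = 4*v^2 + 1.
Evaluating at (u, v) = (-2, -1/2): E = 785, F = 28, G = 2.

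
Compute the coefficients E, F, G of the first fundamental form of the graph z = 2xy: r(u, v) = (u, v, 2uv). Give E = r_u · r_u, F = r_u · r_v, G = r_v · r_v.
E = 4*v^2 + 1;  F = 4*u*v;  G = 4*u^2 + 1

Compute partials: r_u = (1, 0, 2*v), r_v = (0, 1, 2*u). Then
  E = r_u · r_u = 4*v^2 + 1,
  F = r_u · r_v = 4*u*v,
  G = r_v · r_v = 4*u^2 + 1.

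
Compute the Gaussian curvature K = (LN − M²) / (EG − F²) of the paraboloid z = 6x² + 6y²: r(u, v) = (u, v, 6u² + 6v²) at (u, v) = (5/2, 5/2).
K = 144/3243601

Coefficients of the first fundamental form: E = 144*u^2 + 1, F = 144*u*v, G = 144*v^2 + 1.
Coefficients of the second fundamental form: L = 12/sqrt(144*u^2 + 144*v^2 + 1), M = 0, N = 12/sqrt(144*u^2 + 144*v^2 + 1).
Assemble K = (LN − M²)/(EG − F²) = 144/(20736*u^4 + 41472*u^2*v^2 + 288*u^2 + 20736*v^4 + 288*v^2 + 1). At (u, v) = (5/2, 5/2): K = 144/3243601.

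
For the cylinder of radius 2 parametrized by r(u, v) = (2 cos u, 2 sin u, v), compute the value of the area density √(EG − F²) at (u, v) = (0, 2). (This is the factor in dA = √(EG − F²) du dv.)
√(EG − F²)|_{(0, 2)} = 2

E = 4, F = 0, G = 1, so EG − F² = 4. Taking the positive square root: √(EG − F²) = 2. At (u, v) = (0, 2): 2.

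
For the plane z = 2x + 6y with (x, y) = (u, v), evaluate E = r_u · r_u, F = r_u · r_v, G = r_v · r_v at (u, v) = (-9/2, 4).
E = 5;  F = 12;  G = 37

Partials: r_u = (1, 0, 2), r_v = (0, 1, 6). As functions of (u, v):
  E = r_u · r_u = 5,
  F = r_u · r_v = 12,
  G = r_v · r_v = 37.
Evaluating at (u, v) = (-9/2, 4): E = 5, F = 12, G = 37.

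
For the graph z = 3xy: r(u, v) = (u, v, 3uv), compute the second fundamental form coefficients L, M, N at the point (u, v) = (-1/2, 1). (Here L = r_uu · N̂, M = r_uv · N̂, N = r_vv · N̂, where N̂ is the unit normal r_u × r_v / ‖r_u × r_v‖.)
L = 0;  M = 6/7;  N = 0

Compute the unit normal N̂(u, v) = (-3*v/sqrt(9*u^2 + 9*v^2 + 1), -3*u/sqrt(9*u^2 + 9*v^2 + 1), 1/sqrt(9*u^2 + 9*v^2 + 1)), and the second partials r_uu, r_uv, r_vv. Take dot products:
  L(u, v) = r_uu · N̂ = 0,
  M(u, v) = r_uv · N̂ = 3/sqrt(9*u^2 + 9*v^2 + 1),
  N(u, v) = r_vv · N̂ = 0.
Evaluating at (u, v) = (-1/2, 1):
  L = 0, M = 6/7, N = 0.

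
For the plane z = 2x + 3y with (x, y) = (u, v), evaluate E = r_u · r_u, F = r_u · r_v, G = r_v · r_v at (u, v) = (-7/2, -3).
E = 5;  F = 6;  G = 10

Partials: r_u = (1, 0, 2), r_v = (0, 1, 3). As functions of (u, v):
  E = r_u · r_u = 5,
  F = r_u · r_v = 6,
  G = r_v · r_v = 10.
Evaluating at (u, v) = (-7/2, -3): E = 5, F = 6, G = 10.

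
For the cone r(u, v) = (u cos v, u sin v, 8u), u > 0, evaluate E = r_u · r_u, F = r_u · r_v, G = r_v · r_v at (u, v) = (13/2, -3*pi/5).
E = 65;  F = 0;  G = 169/4

Partials: r_u = (cos(v), sin(v), 8), r_v = (-u*sin(v), u*cos(v), 0). As functions of (u, v):
  E = r_u · r_u = 65,
  F = r_u · r_v = 0,
  G = r_v · r_v = u^2.
Evaluating at (u, v) = (13/2, -3*pi/5): E = 65, F = 0, G = 169/4.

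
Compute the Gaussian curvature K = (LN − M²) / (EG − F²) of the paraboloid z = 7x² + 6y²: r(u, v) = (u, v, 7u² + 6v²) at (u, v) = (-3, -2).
K = 168/5480281

Coefficients of the first fundamental form: E = 196*u^2 + 1, F = 168*u*v, G = 144*v^2 + 1.
Coefficients of the second fundamental form: L = 14/sqrt(196*u^2 + 144*v^2 + 1), M = 0, N = 12/sqrt(196*u^2 + 144*v^2 + 1).
Assemble K = (LN − M²)/(EG − F²) = 168/(38416*u^4 + 56448*u^2*v^2 + 392*u^2 + 20736*v^4 + 288*v^2 + 1). At (u, v) = (-3, -2): K = 168/5480281.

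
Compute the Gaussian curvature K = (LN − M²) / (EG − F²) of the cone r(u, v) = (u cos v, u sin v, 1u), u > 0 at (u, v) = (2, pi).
K = 0

Coefficients of the first fundamental form: E = 2, F = 0, G = u^2.
Coefficients of the second fundamental form: L = 0, M = 0, N = sqrt(2)*u^2/(2*Abs(u)).
Assemble K = (LN − M²)/(EG − F²) = 0. At (u, v) = (2, pi): K = 0.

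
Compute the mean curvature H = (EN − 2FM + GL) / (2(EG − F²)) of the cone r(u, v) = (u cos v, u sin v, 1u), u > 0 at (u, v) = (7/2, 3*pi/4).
H = sqrt(2)/14

With E = 2, F = 0, G = u^2, L = 0, M = 0, N = sqrt(2)*u^2/(2*Abs(u)), assemble
  H = (EN − 2FM + GL) / (2(EG − F²)) = sqrt(2)/(4*Abs(u)).
At (u, v) = (7/2, 3*pi/4): H = sqrt(2)/14.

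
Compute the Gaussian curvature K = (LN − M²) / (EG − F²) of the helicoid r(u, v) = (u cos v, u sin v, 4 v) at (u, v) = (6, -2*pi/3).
K = -1/169

Coefficients of the first fundamental form: E = 1, F = 0, G = u^2 + 16.
Coefficients of the second fundamental form: L = 0, M = -4/sqrt(u^2 + 16), N = 0.
Assemble K = (LN − M²)/(EG − F²) = -16/(u^2 + 16)^2. At (u, v) = (6, -2*pi/3): K = -1/169.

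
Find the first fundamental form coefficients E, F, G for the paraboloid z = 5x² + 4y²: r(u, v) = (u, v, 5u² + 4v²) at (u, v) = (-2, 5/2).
E = 401;  F = -400;  G = 401

Partials: r_u = (1, 0, 10*u), r_v = (0, 1, 8*v). As functions of (u, v):
  E = r_u · r_u = 100*u^2 + 1,
  F = r_u · r_v = 80*u*v,
  G = r_v · r_v = 64*v^2 + 1.
Evaluating at (u, v) = (-2, 5/2): E = 401, F = -400, G = 401.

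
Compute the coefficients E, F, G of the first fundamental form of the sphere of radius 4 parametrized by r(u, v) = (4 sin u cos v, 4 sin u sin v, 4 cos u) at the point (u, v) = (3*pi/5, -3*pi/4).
E = 16;  F = 0;  G = 2*sqrt(5) + 10

Partials: r_u = (4*cos(u)*cos(v), 4*sin(v)*cos(u), -4*sin(u)), r_v = (-4*sin(u)*sin(v), 4*sin(u)*cos(v), 0). As functions of (u, v):
  E = r_u · r_u = 16,
  F = r_u · r_v = 0,
  G = r_v · r_v = 16*sin(u)^2.
Evaluating at (u, v) = (3*pi/5, -3*pi/4): E = 16, F = 0, G = 2*sqrt(5) + 10.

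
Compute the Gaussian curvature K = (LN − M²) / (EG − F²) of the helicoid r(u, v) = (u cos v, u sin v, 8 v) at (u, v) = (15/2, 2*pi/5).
K = -1024/231361

Coefficients of the first fundamental form: E = 1, F = 0, G = u^2 + 64.
Coefficients of the second fundamental form: L = 0, M = -8/sqrt(u^2 + 64), N = 0.
Assemble K = (LN − M²)/(EG − F²) = -64/(u^2 + 64)^2. At (u, v) = (15/2, 2*pi/5): K = -1024/231361.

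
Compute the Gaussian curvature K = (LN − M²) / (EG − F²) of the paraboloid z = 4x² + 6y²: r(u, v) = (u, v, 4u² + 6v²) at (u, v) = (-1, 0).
K = 96/4225

Coefficients of the first fundamental form: E = 64*u^2 + 1, F = 96*u*v, G = 144*v^2 + 1.
Coefficients of the second fundamental form: L = 8/sqrt(64*u^2 + 144*v^2 + 1), M = 0, N = 12/sqrt(64*u^2 + 144*v^2 + 1).
Assemble K = (LN − M²)/(EG − F²) = 96/(4096*u^4 + 18432*u^2*v^2 + 128*u^2 + 20736*v^4 + 288*v^2 + 1). At (u, v) = (-1, 0): K = 96/4225.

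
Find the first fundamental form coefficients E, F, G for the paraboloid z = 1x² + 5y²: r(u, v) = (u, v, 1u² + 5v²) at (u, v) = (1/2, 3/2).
E = 2;  F = 15;  G = 226

Partials: r_u = (1, 0, 2*u), r_v = (0, 1, 10*v). As functions of (u, v):
  E = r_u · r_u = 4*u^2 + 1,
  F = r_u · r_v = 20*u*v,
  G = r_v · r_v = 100*v^2 + 1.
Evaluating at (u, v) = (1/2, 3/2): E = 2, F = 15, G = 226.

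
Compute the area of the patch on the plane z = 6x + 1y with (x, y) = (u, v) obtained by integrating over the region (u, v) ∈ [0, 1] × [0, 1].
Area = sqrt(38)

Area = ∫∫ √(EG − F²) du dv with √(EG − F²) = sqrt(38). Integrating over [0, 1] × [0, 1] gives sqrt(38).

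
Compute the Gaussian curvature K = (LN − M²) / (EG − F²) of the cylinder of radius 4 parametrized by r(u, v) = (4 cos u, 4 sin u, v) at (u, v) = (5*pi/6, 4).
K = 0

Coefficients of the first fundamental form: E = 16, F = 0, G = 1.
Coefficients of the second fundamental form: L = -4, M = 0, N = 0.
Assemble K = (LN − M²)/(EG − F²) = 0. At (u, v) = (5*pi/6, 4): K = 0.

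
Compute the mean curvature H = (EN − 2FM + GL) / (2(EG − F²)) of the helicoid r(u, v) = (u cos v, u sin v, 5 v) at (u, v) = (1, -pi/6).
H = 0

With E = 1, F = 0, G = u^2 + 25, L = 0, M = -5/sqrt(u^2 + 25), N = 0, assemble
  H = (EN − 2FM + GL) / (2(EG − F²)) = 0.
At (u, v) = (1, -pi/6): H = 0.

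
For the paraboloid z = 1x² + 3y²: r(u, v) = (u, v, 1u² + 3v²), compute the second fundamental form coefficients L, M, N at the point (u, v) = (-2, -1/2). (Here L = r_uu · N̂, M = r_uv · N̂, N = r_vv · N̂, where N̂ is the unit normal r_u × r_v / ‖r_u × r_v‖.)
L = sqrt(26)/13;  M = 0;  N = 3*sqrt(26)/13

Compute the unit normal N̂(u, v) = (-2*u/sqrt(4*u^2 + 36*v^2 + 1), -6*v/sqrt(4*u^2 + 36*v^2 + 1), 1/sqrt(4*u^2 + 36*v^2 + 1)), and the second partials r_uu, r_uv, r_vv. Take dot products:
  L(u, v) = r_uu · N̂ = 2/sqrt(4*u^2 + 36*v^2 + 1),
  M(u, v) = r_uv · N̂ = 0,
  N(u, v) = r_vv · N̂ = 6/sqrt(4*u^2 + 36*v^2 + 1).
Evaluating at (u, v) = (-2, -1/2):
  L = sqrt(26)/13, M = 0, N = 3*sqrt(26)/13.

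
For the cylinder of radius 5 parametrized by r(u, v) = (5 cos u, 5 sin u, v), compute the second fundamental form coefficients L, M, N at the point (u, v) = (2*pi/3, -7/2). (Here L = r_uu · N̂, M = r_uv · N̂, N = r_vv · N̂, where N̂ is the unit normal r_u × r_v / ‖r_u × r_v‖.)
L = -5;  M = 0;  N = 0

Compute the unit normal N̂(u, v) = (cos(u), sin(u), 0), and the second partials r_uu, r_uv, r_vv. Take dot products:
  L(u, v) = r_uu · N̂ = -5,
  M(u, v) = r_uv · N̂ = 0,
  N(u, v) = r_vv · N̂ = 0.
Evaluating at (u, v) = (2*pi/3, -7/2):
  L = -5, M = 0, N = 0.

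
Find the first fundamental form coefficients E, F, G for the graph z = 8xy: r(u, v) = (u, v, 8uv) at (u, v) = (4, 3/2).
E = 145;  F = 384;  G = 1025

Partials: r_u = (1, 0, 8*v), r_v = (0, 1, 8*u). As functions of (u, v):
  E = r_u · r_u = 64*v^2 + 1,
  F = r_u · r_v = 64*u*v,
  G = r_v · r_v = 64*u^2 + 1.
Evaluating at (u, v) = (4, 3/2): E = 145, F = 384, G = 1025.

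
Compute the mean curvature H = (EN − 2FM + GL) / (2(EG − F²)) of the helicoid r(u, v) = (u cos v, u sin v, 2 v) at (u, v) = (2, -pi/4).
H = 0

With E = 1, F = 0, G = u^2 + 4, L = 0, M = -2/sqrt(u^2 + 4), N = 0, assemble
  H = (EN − 2FM + GL) / (2(EG − F²)) = 0.
At (u, v) = (2, -pi/4): H = 0.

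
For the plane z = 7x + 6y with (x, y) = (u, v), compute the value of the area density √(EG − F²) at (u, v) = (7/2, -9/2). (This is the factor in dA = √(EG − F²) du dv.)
√(EG − F²)|_{(7/2, -9/2)} = sqrt(86)

E = 50, F = 42, G = 37, so EG − F² = 86. Taking the positive square root: √(EG − F²) = sqrt(86). At (u, v) = (7/2, -9/2): sqrt(86).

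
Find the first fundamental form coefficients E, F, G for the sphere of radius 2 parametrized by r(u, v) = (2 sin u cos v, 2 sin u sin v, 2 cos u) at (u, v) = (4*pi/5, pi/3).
E = 4;  F = 0;  G = 5/2 - sqrt(5)/2

Partials: r_u = (2*cos(u)*cos(v), 2*sin(v)*cos(u), -2*sin(u)), r_v = (-2*sin(u)*sin(v), 2*sin(u)*cos(v), 0). As functions of (u, v):
  E = r_u · r_u = 4,
  F = r_u · r_v = 0,
  G = r_v · r_v = 4*sin(u)^2.
Evaluating at (u, v) = (4*pi/5, pi/3): E = 4, F = 0, G = 5/2 - sqrt(5)/2.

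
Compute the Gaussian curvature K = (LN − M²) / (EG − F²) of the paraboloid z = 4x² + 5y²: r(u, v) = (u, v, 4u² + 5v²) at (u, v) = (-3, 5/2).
K = 20/361201

Coefficients of the first fundamental form: E = 64*u^2 + 1, F = 80*u*v, G = 100*v^2 + 1.
Coefficients of the second fundamental form: L = 8/sqrt(64*u^2 + 100*v^2 + 1), M = 0, N = 10/sqrt(64*u^2 + 100*v^2 + 1).
Assemble K = (LN − M²)/(EG − F²) = 80/(4096*u^4 + 12800*u^2*v^2 + 128*u^2 + 10000*v^4 + 200*v^2 + 1). At (u, v) = (-3, 5/2): K = 20/361201.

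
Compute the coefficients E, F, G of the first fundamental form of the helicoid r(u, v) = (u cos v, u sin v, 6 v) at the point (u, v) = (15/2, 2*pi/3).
E = 1;  F = 0;  G = 369/4

Partials: r_u = (cos(v), sin(v), 0), r_v = (-u*sin(v), u*cos(v), 6). As functions of (u, v):
  E = r_u · r_u = 1,
  F = r_u · r_v = 0,
  G = r_v · r_v = u^2 + 36.
Evaluating at (u, v) = (15/2, 2*pi/3): E = 1, F = 0, G = 369/4.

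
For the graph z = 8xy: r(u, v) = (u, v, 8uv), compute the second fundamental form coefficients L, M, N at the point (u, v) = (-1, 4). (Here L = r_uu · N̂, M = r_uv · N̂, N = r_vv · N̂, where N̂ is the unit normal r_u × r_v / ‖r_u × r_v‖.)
L = 0;  M = 8/33;  N = 0

Compute the unit normal N̂(u, v) = (-8*v/sqrt(64*u^2 + 64*v^2 + 1), -8*u/sqrt(64*u^2 + 64*v^2 + 1), 1/sqrt(64*u^2 + 64*v^2 + 1)), and the second partials r_uu, r_uv, r_vv. Take dot products:
  L(u, v) = r_uu · N̂ = 0,
  M(u, v) = r_uv · N̂ = 8/sqrt(64*u^2 + 64*v^2 + 1),
  N(u, v) = r_vv · N̂ = 0.
Evaluating at (u, v) = (-1, 4):
  L = 0, M = 8/33, N = 0.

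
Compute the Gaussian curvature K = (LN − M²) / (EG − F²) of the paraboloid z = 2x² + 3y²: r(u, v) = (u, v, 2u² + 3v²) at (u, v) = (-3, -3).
K = 24/219961

Coefficients of the first fundamental form: E = 16*u^2 + 1, F = 24*u*v, G = 36*v^2 + 1.
Coefficients of the second fundamental form: L = 4/sqrt(16*u^2 + 36*v^2 + 1), M = 0, N = 6/sqrt(16*u^2 + 36*v^2 + 1).
Assemble K = (LN − M²)/(EG − F²) = 24/(256*u^4 + 1152*u^2*v^2 + 32*u^2 + 1296*v^4 + 72*v^2 + 1). At (u, v) = (-3, -3): K = 24/219961.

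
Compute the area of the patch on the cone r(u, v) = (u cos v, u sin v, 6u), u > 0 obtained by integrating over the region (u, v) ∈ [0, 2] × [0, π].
Area = 2*sqrt(37)*pi

Area = ∫∫ √(EG − F²) du dv with √(EG − F²) = sqrt(37)*Abs(u). Integrating over [0, 2] × [0, π] gives 2*sqrt(37)*pi.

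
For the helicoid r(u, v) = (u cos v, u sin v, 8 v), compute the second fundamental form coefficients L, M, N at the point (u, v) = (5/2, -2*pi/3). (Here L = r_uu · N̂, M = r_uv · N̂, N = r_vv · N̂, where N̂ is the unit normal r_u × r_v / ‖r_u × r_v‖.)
L = 0;  M = -16*sqrt(281)/281;  N = 0

Compute the unit normal N̂(u, v) = (8*sin(v)/sqrt(u^2 + 64), -8*cos(v)/sqrt(u^2 + 64), u/sqrt(u^2 + 64)), and the second partials r_uu, r_uv, r_vv. Take dot products:
  L(u, v) = r_uu · N̂ = 0,
  M(u, v) = r_uv · N̂ = -8/sqrt(u^2 + 64),
  N(u, v) = r_vv · N̂ = 0.
Evaluating at (u, v) = (5/2, -2*pi/3):
  L = 0, M = -16*sqrt(281)/281, N = 0.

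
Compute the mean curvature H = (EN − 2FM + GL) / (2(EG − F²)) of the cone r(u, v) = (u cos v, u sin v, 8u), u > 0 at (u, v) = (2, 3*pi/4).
H = 2*sqrt(65)/65

With E = 65, F = 0, G = u^2, L = 0, M = 0, N = 8*sqrt(65)*u^2/(65*Abs(u)), assemble
  H = (EN − 2FM + GL) / (2(EG − F²)) = 4*sqrt(65)/(65*Abs(u)).
At (u, v) = (2, 3*pi/4): H = 2*sqrt(65)/65.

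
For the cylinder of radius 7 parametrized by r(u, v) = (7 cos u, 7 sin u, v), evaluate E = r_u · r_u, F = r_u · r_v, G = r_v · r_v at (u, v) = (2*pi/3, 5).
E = 49;  F = 0;  G = 1

Partials: r_u = (-7*sin(u), 7*cos(u), 0), r_v = (0, 0, 1). As functions of (u, v):
  E = r_u · r_u = 49,
  F = r_u · r_v = 0,
  G = r_v · r_v = 1.
Evaluating at (u, v) = (2*pi/3, 5): E = 49, F = 0, G = 1.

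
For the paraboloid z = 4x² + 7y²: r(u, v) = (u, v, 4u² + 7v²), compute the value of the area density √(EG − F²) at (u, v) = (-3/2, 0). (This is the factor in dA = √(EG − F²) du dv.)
√(EG − F²)|_{(-3/2, 0)} = sqrt(145)

E = 64*u^2 + 1, F = 112*u*v, G = 196*v^2 + 1, so EG − F² = 64*u^2 + 196*v^2 + 1. Taking the positive square root: √(EG − F²) = sqrt(64*u^2 + 196*v^2 + 1). At (u, v) = (-3/2, 0): sqrt(145).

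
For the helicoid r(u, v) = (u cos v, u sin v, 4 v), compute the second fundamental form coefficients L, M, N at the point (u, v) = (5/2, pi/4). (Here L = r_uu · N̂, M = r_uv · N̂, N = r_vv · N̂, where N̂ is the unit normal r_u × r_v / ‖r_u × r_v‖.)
L = 0;  M = -8*sqrt(89)/89;  N = 0

Compute the unit normal N̂(u, v) = (4*sin(v)/sqrt(u^2 + 16), -4*cos(v)/sqrt(u^2 + 16), u/sqrt(u^2 + 16)), and the second partials r_uu, r_uv, r_vv. Take dot products:
  L(u, v) = r_uu · N̂ = 0,
  M(u, v) = r_uv · N̂ = -4/sqrt(u^2 + 16),
  N(u, v) = r_vv · N̂ = 0.
Evaluating at (u, v) = (5/2, pi/4):
  L = 0, M = -8*sqrt(89)/89, N = 0.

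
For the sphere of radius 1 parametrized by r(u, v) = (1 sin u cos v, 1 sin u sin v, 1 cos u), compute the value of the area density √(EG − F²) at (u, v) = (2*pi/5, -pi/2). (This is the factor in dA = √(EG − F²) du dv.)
√(EG − F²)|_{(2*pi/5, -pi/2)} = sqrt(2*sqrt(5) + 10)/4

E = 1, F = 0, G = sin(u)^2, so EG − F² = sin(u)^2. Taking the positive square root: √(EG − F²) = Abs(sin(u)). At (u, v) = (2*pi/5, -pi/2): sqrt(2*sqrt(5) + 10)/4.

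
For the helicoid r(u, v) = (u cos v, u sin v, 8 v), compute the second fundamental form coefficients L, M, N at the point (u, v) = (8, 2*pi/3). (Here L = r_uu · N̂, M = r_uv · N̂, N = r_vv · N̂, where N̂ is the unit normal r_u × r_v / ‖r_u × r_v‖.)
L = 0;  M = -sqrt(2)/2;  N = 0

Compute the unit normal N̂(u, v) = (8*sin(v)/sqrt(u^2 + 64), -8*cos(v)/sqrt(u^2 + 64), u/sqrt(u^2 + 64)), and the second partials r_uu, r_uv, r_vv. Take dot products:
  L(u, v) = r_uu · N̂ = 0,
  M(u, v) = r_uv · N̂ = -8/sqrt(u^2 + 64),
  N(u, v) = r_vv · N̂ = 0.
Evaluating at (u, v) = (8, 2*pi/3):
  L = 0, M = -sqrt(2)/2, N = 0.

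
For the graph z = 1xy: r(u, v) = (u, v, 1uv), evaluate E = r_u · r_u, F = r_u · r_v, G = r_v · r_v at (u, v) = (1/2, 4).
E = 17;  F = 2;  G = 5/4

Partials: r_u = (1, 0, v), r_v = (0, 1, u). As functions of (u, v):
  E = r_u · r_u = v^2 + 1,
  F = r_u · r_v = u*v,
  G = r_v · r_v = u^2 + 1.
Evaluating at (u, v) = (1/2, 4): E = 17, F = 2, G = 5/4.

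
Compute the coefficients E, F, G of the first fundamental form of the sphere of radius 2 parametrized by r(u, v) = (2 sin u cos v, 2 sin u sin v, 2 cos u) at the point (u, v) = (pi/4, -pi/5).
E = 4;  F = 0;  G = 2

Partials: r_u = (2*cos(u)*cos(v), 2*sin(v)*cos(u), -2*sin(u)), r_v = (-2*sin(u)*sin(v), 2*sin(u)*cos(v), 0). As functions of (u, v):
  E = r_u · r_u = 4,
  F = r_u · r_v = 0,
  G = r_v · r_v = 4*sin(u)^2.
Evaluating at (u, v) = (pi/4, -pi/5): E = 4, F = 0, G = 2.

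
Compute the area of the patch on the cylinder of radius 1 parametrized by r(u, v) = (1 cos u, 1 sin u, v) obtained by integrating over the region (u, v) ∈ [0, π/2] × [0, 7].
Area = 7*pi/2

Area = ∫∫ √(EG − F²) du dv with √(EG − F²) = 1. Integrating over [0, π/2] × [0, 7] gives 7*pi/2.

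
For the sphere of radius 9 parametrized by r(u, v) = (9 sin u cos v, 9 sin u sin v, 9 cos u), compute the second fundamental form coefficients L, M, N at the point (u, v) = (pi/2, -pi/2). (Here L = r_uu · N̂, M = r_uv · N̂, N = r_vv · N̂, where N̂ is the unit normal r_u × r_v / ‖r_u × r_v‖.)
L = -9;  M = 0;  N = -9

Compute the unit normal N̂(u, v) = (sin(u)^2*cos(v)/Abs(sin(u)), sin(u)^2*sin(v)/Abs(sin(u)), sin(2*u)/(2*Abs(sin(u)))), and the second partials r_uu, r_uv, r_vv. Take dot products:
  L(u, v) = r_uu · N̂ = -9*sin(u)/Abs(sin(u)),
  M(u, v) = r_uv · N̂ = 0,
  N(u, v) = r_vv · N̂ = -9*sin(u)^3/Abs(sin(u)).
Evaluating at (u, v) = (pi/2, -pi/2):
  L = -9, M = 0, N = -9.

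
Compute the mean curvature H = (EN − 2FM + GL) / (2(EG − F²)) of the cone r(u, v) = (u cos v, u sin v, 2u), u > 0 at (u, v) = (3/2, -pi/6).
H = 2*sqrt(5)/15

With E = 5, F = 0, G = u^2, L = 0, M = 0, N = 2*sqrt(5)*u^2/(5*Abs(u)), assemble
  H = (EN − 2FM + GL) / (2(EG − F²)) = sqrt(5)/(5*Abs(u)).
At (u, v) = (3/2, -pi/6): H = 2*sqrt(5)/15.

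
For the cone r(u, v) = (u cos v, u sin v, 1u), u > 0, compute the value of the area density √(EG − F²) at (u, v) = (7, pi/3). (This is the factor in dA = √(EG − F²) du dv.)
√(EG − F²)|_{(7, pi/3)} = 7*sqrt(2)

E = 2, F = 0, G = u^2, so EG − F² = 2*u^2. Taking the positive square root: √(EG − F²) = sqrt(2)*Abs(u). At (u, v) = (7, pi/3): 7*sqrt(2).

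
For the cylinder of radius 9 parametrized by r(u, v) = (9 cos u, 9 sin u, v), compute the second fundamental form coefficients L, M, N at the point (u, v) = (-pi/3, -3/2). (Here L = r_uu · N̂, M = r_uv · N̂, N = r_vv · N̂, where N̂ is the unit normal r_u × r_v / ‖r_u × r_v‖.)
L = -9;  M = 0;  N = 0

Compute the unit normal N̂(u, v) = (cos(u), sin(u), 0), and the second partials r_uu, r_uv, r_vv. Take dot products:
  L(u, v) = r_uu · N̂ = -9,
  M(u, v) = r_uv · N̂ = 0,
  N(u, v) = r_vv · N̂ = 0.
Evaluating at (u, v) = (-pi/3, -3/2):
  L = -9, M = 0, N = 0.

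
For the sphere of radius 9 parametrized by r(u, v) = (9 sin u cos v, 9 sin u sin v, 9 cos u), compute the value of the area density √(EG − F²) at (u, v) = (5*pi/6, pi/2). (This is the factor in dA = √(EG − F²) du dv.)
√(EG − F²)|_{(5*pi/6, pi/2)} = 81/2

E = 81, F = 0, G = 81*sin(u)^2, so EG − F² = 6561*sin(u)^2. Taking the positive square root: √(EG − F²) = 81*Abs(sin(u)). At (u, v) = (5*pi/6, pi/2): 81/2.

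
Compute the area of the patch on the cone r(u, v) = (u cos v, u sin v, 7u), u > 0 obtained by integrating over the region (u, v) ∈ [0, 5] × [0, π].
Area = 125*sqrt(2)*pi/2

Area = ∫∫ √(EG − F²) du dv with √(EG − F²) = 5*sqrt(2)*Abs(u). Integrating over [0, 5] × [0, π] gives 125*sqrt(2)*pi/2.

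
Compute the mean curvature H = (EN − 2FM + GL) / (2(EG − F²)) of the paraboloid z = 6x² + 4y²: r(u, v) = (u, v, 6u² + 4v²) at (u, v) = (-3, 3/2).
H = 6058*sqrt(1441)/2076481

With E = 144*u^2 + 1, F = 96*u*v, G = 64*v^2 + 1, L = 12/sqrt(144*u^2 + 64*v^2 + 1), M = 0, N = 8/sqrt(144*u^2 + 64*v^2 + 1), assemble
  H = (EN − 2FM + GL) / (2(EG − F²)) = 2*(288*u^2 + 192*v^2 + 5)/(144*u^2 + 64*v^2 + 1)^(3/2).
At (u, v) = (-3, 3/2): H = 6058*sqrt(1441)/2076481.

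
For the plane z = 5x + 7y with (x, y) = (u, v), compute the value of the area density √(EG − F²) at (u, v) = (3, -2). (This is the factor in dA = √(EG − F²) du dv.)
√(EG − F²)|_{(3, -2)} = 5*sqrt(3)

E = 26, F = 35, G = 50, so EG − F² = 75. Taking the positive square root: √(EG − F²) = 5*sqrt(3). At (u, v) = (3, -2): 5*sqrt(3).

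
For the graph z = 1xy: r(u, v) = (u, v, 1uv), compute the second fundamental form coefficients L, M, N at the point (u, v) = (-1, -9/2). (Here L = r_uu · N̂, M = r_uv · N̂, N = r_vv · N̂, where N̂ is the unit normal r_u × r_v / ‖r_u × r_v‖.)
L = 0;  M = 2*sqrt(89)/89;  N = 0

Compute the unit normal N̂(u, v) = (-v/sqrt(u^2 + v^2 + 1), -u/sqrt(u^2 + v^2 + 1), 1/sqrt(u^2 + v^2 + 1)), and the second partials r_uu, r_uv, r_vv. Take dot products:
  L(u, v) = r_uu · N̂ = 0,
  M(u, v) = r_uv · N̂ = 1/sqrt(u^2 + v^2 + 1),
  N(u, v) = r_vv · N̂ = 0.
Evaluating at (u, v) = (-1, -9/2):
  L = 0, M = 2*sqrt(89)/89, N = 0.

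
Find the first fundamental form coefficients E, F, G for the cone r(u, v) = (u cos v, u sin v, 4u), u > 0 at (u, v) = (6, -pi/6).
E = 17;  F = 0;  G = 36

Partials: r_u = (cos(v), sin(v), 4), r_v = (-u*sin(v), u*cos(v), 0). As functions of (u, v):
  E = r_u · r_u = 17,
  F = r_u · r_v = 0,
  G = r_v · r_v = u^2.
Evaluating at (u, v) = (6, -pi/6): E = 17, F = 0, G = 36.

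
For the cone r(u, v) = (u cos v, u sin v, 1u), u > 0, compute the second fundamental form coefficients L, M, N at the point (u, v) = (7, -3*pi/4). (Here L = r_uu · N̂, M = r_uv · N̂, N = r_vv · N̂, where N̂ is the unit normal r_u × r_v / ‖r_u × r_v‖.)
L = 0;  M = 0;  N = 7*sqrt(2)/2

Compute the unit normal N̂(u, v) = (-sqrt(2)*u*cos(v)/(2*Abs(u)), -sqrt(2)*u*sin(v)/(2*Abs(u)), sqrt(2)*u/(2*Abs(u))), and the second partials r_uu, r_uv, r_vv. Take dot products:
  L(u, v) = r_uu · N̂ = 0,
  M(u, v) = r_uv · N̂ = 0,
  N(u, v) = r_vv · N̂ = sqrt(2)*u^2/(2*Abs(u)).
Evaluating at (u, v) = (7, -3*pi/4):
  L = 0, M = 0, N = 7*sqrt(2)/2.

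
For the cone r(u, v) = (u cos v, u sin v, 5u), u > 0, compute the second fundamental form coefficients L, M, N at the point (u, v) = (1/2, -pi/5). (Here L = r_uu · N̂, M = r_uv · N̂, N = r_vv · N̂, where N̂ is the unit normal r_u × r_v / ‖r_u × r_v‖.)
L = 0;  M = 0;  N = 5*sqrt(26)/52

Compute the unit normal N̂(u, v) = (-5*sqrt(26)*u*cos(v)/(26*Abs(u)), -5*sqrt(26)*u*sin(v)/(26*Abs(u)), sqrt(26)*u/(26*Abs(u))), and the second partials r_uu, r_uv, r_vv. Take dot products:
  L(u, v) = r_uu · N̂ = 0,
  M(u, v) = r_uv · N̂ = 0,
  N(u, v) = r_vv · N̂ = 5*sqrt(26)*u^2/(26*Abs(u)).
Evaluating at (u, v) = (1/2, -pi/5):
  L = 0, M = 0, N = 5*sqrt(26)/52.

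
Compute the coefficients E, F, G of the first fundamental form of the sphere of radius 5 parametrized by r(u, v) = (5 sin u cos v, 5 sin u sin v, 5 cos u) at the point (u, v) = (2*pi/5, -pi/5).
E = 25;  F = 0;  G = 25*sqrt(5)/8 + 125/8

Partials: r_u = (5*cos(u)*cos(v), 5*sin(v)*cos(u), -5*sin(u)), r_v = (-5*sin(u)*sin(v), 5*sin(u)*cos(v), 0). As functions of (u, v):
  E = r_u · r_u = 25,
  F = r_u · r_v = 0,
  G = r_v · r_v = 25*sin(u)^2.
Evaluating at (u, v) = (2*pi/5, -pi/5): E = 25, F = 0, G = 25*sqrt(5)/8 + 125/8.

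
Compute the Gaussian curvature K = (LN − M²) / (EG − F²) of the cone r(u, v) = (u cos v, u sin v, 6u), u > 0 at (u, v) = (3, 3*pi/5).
K = 0

Coefficients of the first fundamental form: E = 37, F = 0, G = u^2.
Coefficients of the second fundamental form: L = 0, M = 0, N = 6*sqrt(37)*u^2/(37*Abs(u)).
Assemble K = (LN − M²)/(EG − F²) = 0. At (u, v) = (3, 3*pi/5): K = 0.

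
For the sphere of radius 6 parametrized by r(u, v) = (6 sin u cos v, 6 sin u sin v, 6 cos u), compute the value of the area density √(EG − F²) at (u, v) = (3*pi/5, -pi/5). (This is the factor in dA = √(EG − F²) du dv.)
√(EG − F²)|_{(3*pi/5, -pi/5)} = 9*sqrt(2*sqrt(5) + 10)

E = 36, F = 0, G = 36*sin(u)^2, so EG − F² = 1296*sin(u)^2. Taking the positive square root: √(EG − F²) = 36*Abs(sin(u)). At (u, v) = (3*pi/5, -pi/5): 9*sqrt(2*sqrt(5) + 10).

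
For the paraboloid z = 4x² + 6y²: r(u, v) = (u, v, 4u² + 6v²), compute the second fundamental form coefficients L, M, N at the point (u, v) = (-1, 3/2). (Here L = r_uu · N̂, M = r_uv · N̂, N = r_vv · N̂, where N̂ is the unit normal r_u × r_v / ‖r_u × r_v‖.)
L = 8*sqrt(389)/389;  M = 0;  N = 12*sqrt(389)/389

Compute the unit normal N̂(u, v) = (-8*u/sqrt(64*u^2 + 144*v^2 + 1), -12*v/sqrt(64*u^2 + 144*v^2 + 1), 1/sqrt(64*u^2 + 144*v^2 + 1)), and the second partials r_uu, r_uv, r_vv. Take dot products:
  L(u, v) = r_uu · N̂ = 8/sqrt(64*u^2 + 144*v^2 + 1),
  M(u, v) = r_uv · N̂ = 0,
  N(u, v) = r_vv · N̂ = 12/sqrt(64*u^2 + 144*v^2 + 1).
Evaluating at (u, v) = (-1, 3/2):
  L = 8*sqrt(389)/389, M = 0, N = 12*sqrt(389)/389.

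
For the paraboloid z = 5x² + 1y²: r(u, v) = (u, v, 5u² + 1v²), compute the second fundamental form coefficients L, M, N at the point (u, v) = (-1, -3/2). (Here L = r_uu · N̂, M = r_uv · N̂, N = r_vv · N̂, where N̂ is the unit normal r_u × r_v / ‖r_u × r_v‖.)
L = sqrt(110)/11;  M = 0;  N = sqrt(110)/55

Compute the unit normal N̂(u, v) = (-10*u/sqrt(100*u^2 + 4*v^2 + 1), -2*v/sqrt(100*u^2 + 4*v^2 + 1), 1/sqrt(100*u^2 + 4*v^2 + 1)), and the second partials r_uu, r_uv, r_vv. Take dot products:
  L(u, v) = r_uu · N̂ = 10/sqrt(100*u^2 + 4*v^2 + 1),
  M(u, v) = r_uv · N̂ = 0,
  N(u, v) = r_vv · N̂ = 2/sqrt(100*u^2 + 4*v^2 + 1).
Evaluating at (u, v) = (-1, -3/2):
  L = sqrt(110)/11, M = 0, N = sqrt(110)/55.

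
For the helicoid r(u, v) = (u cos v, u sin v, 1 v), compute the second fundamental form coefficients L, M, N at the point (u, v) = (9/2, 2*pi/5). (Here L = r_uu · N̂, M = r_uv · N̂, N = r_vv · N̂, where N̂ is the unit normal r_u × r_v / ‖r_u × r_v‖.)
L = 0;  M = -2*sqrt(85)/85;  N = 0

Compute the unit normal N̂(u, v) = (sin(v)/sqrt(u^2 + 1), -cos(v)/sqrt(u^2 + 1), u/sqrt(u^2 + 1)), and the second partials r_uu, r_uv, r_vv. Take dot products:
  L(u, v) = r_uu · N̂ = 0,
  M(u, v) = r_uv · N̂ = -1/sqrt(u^2 + 1),
  N(u, v) = r_vv · N̂ = 0.
Evaluating at (u, v) = (9/2, 2*pi/5):
  L = 0, M = -2*sqrt(85)/85, N = 0.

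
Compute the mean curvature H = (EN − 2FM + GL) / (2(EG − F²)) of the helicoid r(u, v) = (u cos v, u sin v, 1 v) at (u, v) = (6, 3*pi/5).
H = 0

With E = 1, F = 0, G = u^2 + 1, L = 0, M = -1/sqrt(u^2 + 1), N = 0, assemble
  H = (EN − 2FM + GL) / (2(EG − F²)) = 0.
At (u, v) = (6, 3*pi/5): H = 0.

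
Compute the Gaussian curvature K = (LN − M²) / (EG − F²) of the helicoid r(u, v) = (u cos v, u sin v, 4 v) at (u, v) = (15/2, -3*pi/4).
K = -256/83521

Coefficients of the first fundamental form: E = 1, F = 0, G = u^2 + 16.
Coefficients of the second fundamental form: L = 0, M = -4/sqrt(u^2 + 16), N = 0.
Assemble K = (LN − M²)/(EG − F²) = -16/(u^2 + 16)^2. At (u, v) = (15/2, -3*pi/4): K = -256/83521.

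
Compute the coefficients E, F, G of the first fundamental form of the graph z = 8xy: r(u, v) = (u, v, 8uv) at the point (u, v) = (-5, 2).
E = 257;  F = -640;  G = 1601

Partials: r_u = (1, 0, 8*v), r_v = (0, 1, 8*u). As functions of (u, v):
  E = r_u · r_u = 64*v^2 + 1,
  F = r_u · r_v = 64*u*v,
  G = r_v · r_v = 64*u^2 + 1.
Evaluating at (u, v) = (-5, 2): E = 257, F = -640, G = 1601.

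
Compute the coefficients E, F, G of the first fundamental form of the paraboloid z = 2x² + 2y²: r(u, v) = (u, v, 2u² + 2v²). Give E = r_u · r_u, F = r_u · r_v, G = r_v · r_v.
E = 16*u^2 + 1;  F = 16*u*v;  G = 16*v^2 + 1

Compute partials: r_u = (1, 0, 4*u), r_v = (0, 1, 4*v). Then
  E = r_u · r_u = 16*u^2 + 1,
  F = r_u · r_v = 16*u*v,
  G = r_v · r_v = 16*v^2 + 1.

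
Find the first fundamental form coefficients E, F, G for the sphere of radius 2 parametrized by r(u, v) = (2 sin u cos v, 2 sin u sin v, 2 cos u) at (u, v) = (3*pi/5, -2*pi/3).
E = 4;  F = 0;  G = sqrt(5)/2 + 5/2

Partials: r_u = (2*cos(u)*cos(v), 2*sin(v)*cos(u), -2*sin(u)), r_v = (-2*sin(u)*sin(v), 2*sin(u)*cos(v), 0). As functions of (u, v):
  E = r_u · r_u = 4,
  F = r_u · r_v = 0,
  G = r_v · r_v = 4*sin(u)^2.
Evaluating at (u, v) = (3*pi/5, -2*pi/3): E = 4, F = 0, G = sqrt(5)/2 + 5/2.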